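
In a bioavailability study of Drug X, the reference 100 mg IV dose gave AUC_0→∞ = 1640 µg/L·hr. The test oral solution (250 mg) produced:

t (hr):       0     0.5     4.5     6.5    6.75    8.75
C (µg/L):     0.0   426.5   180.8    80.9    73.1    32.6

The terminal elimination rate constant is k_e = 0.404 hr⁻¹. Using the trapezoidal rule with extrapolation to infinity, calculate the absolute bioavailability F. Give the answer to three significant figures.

F = 0.436

Trapezoidal AUC_0→8.75 (oral solution):
  [0→0.5]: (0.0+426.5)/2 × 0.5 = 106.625
  [0.5→4.5]: (426.5+180.8)/2 × 4 = 1214.6
  [4.5→6.5]: (180.8+80.9)/2 × 2 = 261.7
  [6.5→6.75]: (80.9+73.1)/2 × 0.25 = 19.25
  [6.75→8.75]: (73.1+32.6)/2 × 2 = 105.7
  Sum = 1707.875 µg/L·hr
Tail: C_last/k_e = 32.6/0.404 = 80.693
AUC_0→∞ (oral solution) = 1707.875 + 80.693 = 1788.568 µg/L·hr
F = (AUC_ev/D_ev)/(AUC_iv/D_iv) = (1788.568/250)/(1640/100) = 7.154272/16.4 = 0.4362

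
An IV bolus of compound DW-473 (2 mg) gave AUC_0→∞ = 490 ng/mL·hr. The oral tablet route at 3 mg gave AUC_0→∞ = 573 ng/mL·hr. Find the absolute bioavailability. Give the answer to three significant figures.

F = (AUC_ev / D_ev) / (AUC_iv / D_iv)
  = (573/3) / (490/2)
  = 191 / 245 = 0.7796

F = 0.780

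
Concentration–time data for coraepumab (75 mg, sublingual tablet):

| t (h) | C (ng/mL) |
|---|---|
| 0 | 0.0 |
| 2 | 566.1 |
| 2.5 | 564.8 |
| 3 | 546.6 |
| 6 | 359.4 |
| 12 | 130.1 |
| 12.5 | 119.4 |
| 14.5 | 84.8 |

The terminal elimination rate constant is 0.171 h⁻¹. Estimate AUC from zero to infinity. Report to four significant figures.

AUC = 4717 ng/mL·h

Trapezoidal AUC_0→14.5:
  [0→2]: (0.0+566.1)/2 × 2 = 566.1
  [2→2.5]: (566.1+564.8)/2 × 0.5 = 282.725
  [2.5→3]: (564.8+546.6)/2 × 0.5 = 277.85
  [3→6]: (546.6+359.4)/2 × 3 = 1359.0
  [6→12]: (359.4+130.1)/2 × 6 = 1468.5
  [12→12.5]: (130.1+119.4)/2 × 0.5 = 62.375
  [12.5→14.5]: (119.4+84.8)/2 × 2 = 204.2
  Sum = 4220.75 ng/mL·h
Extrapolated tail: C_last / k_e = 84.8 / 0.171 = 495.906
AUC_0→∞ = 4220.75 + 495.906 = 4716.656 ng/mL·h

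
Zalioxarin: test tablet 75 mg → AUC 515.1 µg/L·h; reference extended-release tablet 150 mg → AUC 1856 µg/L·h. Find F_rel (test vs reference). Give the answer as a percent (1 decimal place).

F_rel = 55.5%

F_rel = (AUC_test/D_test) / (AUC_ref/D_ref)
      = (515.1/75) / (1856/150)
      = 6.868 / 12.3733 = 0.5551 = 55.51%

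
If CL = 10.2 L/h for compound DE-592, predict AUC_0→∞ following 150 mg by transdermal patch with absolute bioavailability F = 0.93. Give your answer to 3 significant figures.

AUC = 13.7 mg/L·h

AUC_0→∞ = F × Dose / CL
        = 0.93 × 150 / 10.2 = 13.6765 mg/L·h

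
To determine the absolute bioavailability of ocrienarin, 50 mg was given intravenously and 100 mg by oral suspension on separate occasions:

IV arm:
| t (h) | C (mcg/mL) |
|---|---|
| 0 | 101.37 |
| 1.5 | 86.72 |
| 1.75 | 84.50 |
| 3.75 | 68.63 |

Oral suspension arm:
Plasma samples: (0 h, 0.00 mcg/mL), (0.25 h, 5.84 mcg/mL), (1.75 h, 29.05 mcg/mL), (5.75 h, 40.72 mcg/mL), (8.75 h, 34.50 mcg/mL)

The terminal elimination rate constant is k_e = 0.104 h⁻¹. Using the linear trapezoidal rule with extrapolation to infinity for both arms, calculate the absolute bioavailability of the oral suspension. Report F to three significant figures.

F = 0.313

Trapezoidal AUC_0→3.75 (IV):
  [0→1.5]: (101.37+86.72)/2 × 1.5 = 141.0675
  [1.5→1.75]: (86.72+84.50)/2 × 0.25 = 21.4025
  [1.75→3.75]: (84.50+68.63)/2 × 2 = 153.13
  Sum = 315.6 mcg/mL·h
IV tail: 68.63/0.104 = 659.904; AUC_iv,0→∞ = 315.6 + 659.904 = 975.504 mcg/mL·h
Trapezoidal AUC_0→8.75 (oral suspension):
  [0→0.25]: (0.00+5.84)/2 × 0.25 = 0.73
  [0.25→1.75]: (5.84+29.05)/2 × 1.5 = 26.1675
  [1.75→5.75]: (29.05+40.72)/2 × 4 = 139.54
  [5.75→8.75]: (40.72+34.50)/2 × 3 = 112.83
  Sum = 279.2675 mcg/mL·h
oral suspension tail: 34.50/0.104 = 331.731; AUC_ev,0→∞ = 279.2675 + 331.731 = 610.9985 mcg/mL·h
F = (AUC_ev/D_ev)/(AUC_iv/D_iv) = (610.9985/100)/(975.504/50) = 6.109985/19.51008 = 0.3132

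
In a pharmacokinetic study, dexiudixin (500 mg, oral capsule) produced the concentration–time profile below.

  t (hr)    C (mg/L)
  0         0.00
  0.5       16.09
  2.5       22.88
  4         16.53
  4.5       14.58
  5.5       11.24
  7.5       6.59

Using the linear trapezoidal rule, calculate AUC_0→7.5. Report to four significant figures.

Trapezoidal AUC_0→7.5:
  [0→0.5]: (0.00+16.09)/2 × 0.5 = 4.0225
  [0.5→2.5]: (16.09+22.88)/2 × 2 = 38.97
  [2.5→4]: (22.88+16.53)/2 × 1.5 = 29.5575
  [4→4.5]: (16.53+14.58)/2 × 0.5 = 7.7775
  [4.5→5.5]: (14.58+11.24)/2 × 1 = 12.91
  [5.5→7.5]: (11.24+6.59)/2 × 2 = 17.83
  Sum = 111.0675 mg/L·hr

AUC = 111.1 mg/L·hr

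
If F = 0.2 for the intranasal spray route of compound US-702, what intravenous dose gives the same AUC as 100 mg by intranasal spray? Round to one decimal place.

D_iv = 20.0 mg

Systemic exposure from an extravascular dose = F × D_ev, so the equivalent IV dose is F × D_ev.
D_iv = F × D_ev = 0.2 × 100 = 20 mg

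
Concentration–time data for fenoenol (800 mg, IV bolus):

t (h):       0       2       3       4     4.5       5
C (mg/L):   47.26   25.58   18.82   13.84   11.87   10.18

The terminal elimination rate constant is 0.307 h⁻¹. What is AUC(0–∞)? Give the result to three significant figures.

Trapezoidal AUC_0→5:
  [0→2]: (47.26+25.58)/2 × 2 = 72.84
  [2→3]: (25.58+18.82)/2 × 1 = 22.2
  [3→4]: (18.82+13.84)/2 × 1 = 16.33
  [4→4.5]: (13.84+11.87)/2 × 0.5 = 6.4275
  [4.5→5]: (11.87+10.18)/2 × 0.5 = 5.5125
  Sum = 123.31 mg/L·h
Extrapolated tail: C_last / k_e = 10.18 / 0.307 = 33.160
AUC_0→∞ = 123.31 + 33.160 = 156.47 mg/L·h

AUC = 156 mg/L·h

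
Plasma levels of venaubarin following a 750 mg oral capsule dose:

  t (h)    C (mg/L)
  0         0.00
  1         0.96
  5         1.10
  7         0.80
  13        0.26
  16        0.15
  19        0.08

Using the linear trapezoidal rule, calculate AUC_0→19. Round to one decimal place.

Trapezoidal AUC_0→19:
  [0→1]: (0.00+0.96)/2 × 1 = 0.48
  [1→5]: (0.96+1.10)/2 × 4 = 4.12
  [5→7]: (1.10+0.80)/2 × 2 = 1.9
  [7→13]: (0.80+0.26)/2 × 6 = 3.18
  [13→16]: (0.26+0.15)/2 × 3 = 0.615
  [16→19]: (0.15+0.08)/2 × 3 = 0.345
  Sum = 10.64 mg/L·h

AUC = 10.6 mg/L·h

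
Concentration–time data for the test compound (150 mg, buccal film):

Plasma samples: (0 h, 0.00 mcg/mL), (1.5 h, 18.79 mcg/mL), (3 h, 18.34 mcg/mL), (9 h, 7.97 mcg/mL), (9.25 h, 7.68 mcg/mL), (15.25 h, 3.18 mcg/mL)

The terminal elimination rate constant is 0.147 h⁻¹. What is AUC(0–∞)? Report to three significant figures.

AUC = 177 mcg/mL·h

Trapezoidal AUC_0→15.25:
  [0→1.5]: (0.00+18.79)/2 × 1.5 = 14.0925
  [1.5→3]: (18.79+18.34)/2 × 1.5 = 27.8475
  [3→9]: (18.34+7.97)/2 × 6 = 78.93
  [9→9.25]: (7.97+7.68)/2 × 0.25 = 1.95625
  [9.25→15.25]: (7.68+3.18)/2 × 6 = 32.58
  Sum = 155.40625 mcg/mL·h
Extrapolated tail: C_last / k_e = 3.18 / 0.147 = 21.633
AUC_0→∞ = 155.40625 + 21.633 = 177.03925 mcg/mL·h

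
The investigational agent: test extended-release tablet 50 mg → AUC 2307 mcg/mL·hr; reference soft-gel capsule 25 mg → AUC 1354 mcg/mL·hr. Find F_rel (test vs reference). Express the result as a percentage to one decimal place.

F_rel = 85.2%

F_rel = (AUC_test/D_test) / (AUC_ref/D_ref)
      = (2307/50) / (1354/25)
      = 46.14 / 54.16 = 0.8519 = 85.19%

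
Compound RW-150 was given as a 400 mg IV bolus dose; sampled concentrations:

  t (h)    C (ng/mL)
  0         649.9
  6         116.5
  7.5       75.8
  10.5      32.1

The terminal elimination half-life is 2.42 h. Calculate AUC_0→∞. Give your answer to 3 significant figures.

AUC = 2720 ng/mL·h

Trapezoidal AUC_0→10.5:
  [0→6]: (649.9+116.5)/2 × 6 = 2299.2
  [6→7.5]: (116.5+75.8)/2 × 1.5 = 144.225
  [7.5→10.5]: (75.8+32.1)/2 × 3 = 161.85
  Sum = 2605.275 ng/mL·h
k_e = ln2 / t½ = 0.693147 / 2.42 = 0.2864 h^-1
Extrapolated tail: C_last / k_e = 32.1 / 0.2864 = 112.081
AUC_0→∞ = 2605.275 + 112.081 = 2717.356 ng/mL·h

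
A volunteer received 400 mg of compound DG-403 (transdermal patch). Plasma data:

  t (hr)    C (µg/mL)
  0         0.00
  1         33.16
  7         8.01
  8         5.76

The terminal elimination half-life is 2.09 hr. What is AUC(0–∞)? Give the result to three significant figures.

Trapezoidal AUC_0→8:
  [0→1]: (0.00+33.16)/2 × 1 = 16.58
  [1→7]: (33.16+8.01)/2 × 6 = 123.51
  [7→8]: (8.01+5.76)/2 × 1 = 6.885
  Sum = 146.975 µg/mL·hr
k_e = ln2 / t½ = 0.693147 / 2.09 = 0.3316 hr^-1
Extrapolated tail: C_last / k_e = 5.76 / 0.3316 = 17.370
AUC_0→∞ = 146.975 + 17.370 = 164.345 µg/mL·hr

AUC = 164 µg/mL·hr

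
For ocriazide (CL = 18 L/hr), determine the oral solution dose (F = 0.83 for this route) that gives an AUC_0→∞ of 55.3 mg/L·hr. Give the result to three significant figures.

Dose = CL × AUC_0→∞ / F
     = 18 × 55.3 / 0.83 = 1199.28 mg

Dose = 1200 mg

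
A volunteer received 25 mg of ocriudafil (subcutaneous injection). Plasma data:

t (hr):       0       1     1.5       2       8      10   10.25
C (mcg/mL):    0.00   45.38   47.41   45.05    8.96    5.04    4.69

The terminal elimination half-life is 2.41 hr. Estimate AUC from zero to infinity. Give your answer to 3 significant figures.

AUC = 263 mcg/mL·hr

Trapezoidal AUC_0→10.25:
  [0→1]: (0.00+45.38)/2 × 1 = 22.69
  [1→1.5]: (45.38+47.41)/2 × 0.5 = 23.1975
  [1.5→2]: (47.41+45.05)/2 × 0.5 = 23.115
  [2→8]: (45.05+8.96)/2 × 6 = 162.03
  [8→10]: (8.96+5.04)/2 × 2 = 14.0
  [10→10.25]: (5.04+4.69)/2 × 0.25 = 1.21625
  Sum = 246.24875 mcg/mL·hr
k_e = ln2 / t½ = 0.693147 / 2.41 = 0.2876 hr^-1
Extrapolated tail: C_last / k_e = 4.69 / 0.2876 = 16.307
AUC_0→∞ = 246.24875 + 16.307 = 262.55575 mcg/mL·hr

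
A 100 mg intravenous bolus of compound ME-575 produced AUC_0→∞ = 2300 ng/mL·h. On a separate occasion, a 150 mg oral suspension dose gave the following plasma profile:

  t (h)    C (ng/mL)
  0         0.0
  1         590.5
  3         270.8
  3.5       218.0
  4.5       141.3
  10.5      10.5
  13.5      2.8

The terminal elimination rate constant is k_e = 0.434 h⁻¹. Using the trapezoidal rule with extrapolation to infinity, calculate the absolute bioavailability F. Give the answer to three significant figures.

Trapezoidal AUC_0→13.5 (oral suspension):
  [0→1]: (0.0+590.5)/2 × 1 = 295.25
  [1→3]: (590.5+270.8)/2 × 2 = 861.3
  [3→3.5]: (270.8+218.0)/2 × 0.5 = 122.2
  [3.5→4.5]: (218.0+141.3)/2 × 1 = 179.65
  [4.5→10.5]: (141.3+10.5)/2 × 6 = 455.4
  [10.5→13.5]: (10.5+2.8)/2 × 3 = 19.95
  Sum = 1933.75 ng/mL·h
Tail: C_last/k_e = 2.8/0.434 = 6.452
AUC_0→∞ (oral suspension) = 1933.75 + 6.452 = 1940.202 ng/mL·h
F = (AUC_ev/D_ev)/(AUC_iv/D_iv) = (1940.202/150)/(2300/100) = 12.93468/23 = 0.5624

F = 0.562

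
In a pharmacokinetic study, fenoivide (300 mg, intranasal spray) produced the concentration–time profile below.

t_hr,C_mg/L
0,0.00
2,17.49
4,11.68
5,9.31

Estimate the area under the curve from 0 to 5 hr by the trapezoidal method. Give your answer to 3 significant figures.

AUC = 57.2 mg/L·hr

Trapezoidal AUC_0→5:
  [0→2]: (0.00+17.49)/2 × 2 = 17.49
  [2→4]: (17.49+11.68)/2 × 2 = 29.17
  [4→5]: (11.68+9.31)/2 × 1 = 10.495
  Sum = 57.155 mg/L·hr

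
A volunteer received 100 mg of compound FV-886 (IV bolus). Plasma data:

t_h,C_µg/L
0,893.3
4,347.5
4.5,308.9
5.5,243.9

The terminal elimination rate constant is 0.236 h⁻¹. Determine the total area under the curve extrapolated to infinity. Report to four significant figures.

AUC = 3956 µg/L·h

Trapezoidal AUC_0→5.5:
  [0→4]: (893.3+347.5)/2 × 4 = 2481.6
  [4→4.5]: (347.5+308.9)/2 × 0.5 = 164.1
  [4.5→5.5]: (308.9+243.9)/2 × 1 = 276.4
  Sum = 2922.1 µg/L·h
Extrapolated tail: C_last / k_e = 243.9 / 0.236 = 1033.475
AUC_0→∞ = 2922.1 + 1033.475 = 3955.575 µg/L·h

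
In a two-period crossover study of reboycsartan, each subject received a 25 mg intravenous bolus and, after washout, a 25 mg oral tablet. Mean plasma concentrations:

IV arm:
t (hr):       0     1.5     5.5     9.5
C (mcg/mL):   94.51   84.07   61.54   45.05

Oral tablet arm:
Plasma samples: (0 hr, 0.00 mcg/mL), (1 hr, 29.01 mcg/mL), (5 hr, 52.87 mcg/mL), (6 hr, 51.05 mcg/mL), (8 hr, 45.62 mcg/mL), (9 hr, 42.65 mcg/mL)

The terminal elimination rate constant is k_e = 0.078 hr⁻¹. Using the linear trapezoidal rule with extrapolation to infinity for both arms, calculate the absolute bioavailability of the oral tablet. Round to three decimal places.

F = 0.755

Trapezoidal AUC_0→9.5 (IV):
  [0→1.5]: (94.51+84.07)/2 × 1.5 = 133.935
  [1.5→5.5]: (84.07+61.54)/2 × 4 = 291.22
  [5.5→9.5]: (61.54+45.05)/2 × 4 = 213.18
  Sum = 638.335 mcg/mL·hr
IV tail: 45.05/0.078 = 577.564; AUC_iv,0→∞ = 638.335 + 577.564 = 1215.899 mcg/mL·hr
Trapezoidal AUC_0→9 (oral tablet):
  [0→1]: (0.00+29.01)/2 × 1 = 14.505
  [1→5]: (29.01+52.87)/2 × 4 = 163.76
  [5→6]: (52.87+51.05)/2 × 1 = 51.96
  [6→8]: (51.05+45.62)/2 × 2 = 96.67
  [8→9]: (45.62+42.65)/2 × 1 = 44.135
  Sum = 371.03 mcg/mL·hr
oral tablet tail: 42.65/0.078 = 546.795; AUC_ev,0→∞ = 371.03 + 546.795 = 917.825 mcg/mL·hr
F = (AUC_ev/D_ev)/(AUC_iv/D_iv) = (917.825/25)/(1215.899/25) = 36.713/48.63596 = 0.7549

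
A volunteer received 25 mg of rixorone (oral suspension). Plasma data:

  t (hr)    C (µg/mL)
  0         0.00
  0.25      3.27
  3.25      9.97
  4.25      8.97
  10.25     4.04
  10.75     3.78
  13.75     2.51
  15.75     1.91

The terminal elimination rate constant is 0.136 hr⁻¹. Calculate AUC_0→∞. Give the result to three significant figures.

AUC = 98.6 µg/mL·hr

Trapezoidal AUC_0→15.75:
  [0→0.25]: (0.00+3.27)/2 × 0.25 = 0.40875
  [0.25→3.25]: (3.27+9.97)/2 × 3 = 19.86
  [3.25→4.25]: (9.97+8.97)/2 × 1 = 9.47
  [4.25→10.25]: (8.97+4.04)/2 × 6 = 39.03
  [10.25→10.75]: (4.04+3.78)/2 × 0.5 = 1.955
  [10.75→13.75]: (3.78+2.51)/2 × 3 = 9.435
  [13.75→15.75]: (2.51+1.91)/2 × 2 = 4.42
  Sum = 84.57875 µg/mL·hr
Extrapolated tail: C_last / k_e = 1.91 / 0.136 = 14.044
AUC_0→∞ = 84.57875 + 14.044 = 98.62275 µg/mL·hr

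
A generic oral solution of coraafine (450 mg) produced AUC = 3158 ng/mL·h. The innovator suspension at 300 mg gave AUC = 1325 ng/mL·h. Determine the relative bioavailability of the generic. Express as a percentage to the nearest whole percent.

F_rel = (AUC_test/D_test) / (AUC_ref/D_ref)
      = (3158/450) / (1325/300)
      = 7.01778 / 4.41667 = 1.5889 = 158.89%

F_rel = 159%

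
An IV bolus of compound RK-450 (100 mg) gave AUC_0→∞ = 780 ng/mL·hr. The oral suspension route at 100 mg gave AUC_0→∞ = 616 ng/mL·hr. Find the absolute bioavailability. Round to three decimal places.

F = (AUC_ev / D_ev) / (AUC_iv / D_iv)
  = (616/100) / (780/100)
  = 6.16 / 7.8 = 0.7897

F = 0.790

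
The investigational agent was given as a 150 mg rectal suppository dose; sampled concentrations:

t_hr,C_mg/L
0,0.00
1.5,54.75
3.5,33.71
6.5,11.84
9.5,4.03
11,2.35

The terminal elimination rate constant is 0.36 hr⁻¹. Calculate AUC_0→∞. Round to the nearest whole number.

Trapezoidal AUC_0→11:
  [0→1.5]: (0.00+54.75)/2 × 1.5 = 41.0625
  [1.5→3.5]: (54.75+33.71)/2 × 2 = 88.46
  [3.5→6.5]: (33.71+11.84)/2 × 3 = 68.325
  [6.5→9.5]: (11.84+4.03)/2 × 3 = 23.805
  [9.5→11]: (4.03+2.35)/2 × 1.5 = 4.785
  Sum = 226.4375 mg/L·hr
Extrapolated tail: C_last / k_e = 2.35 / 0.36 = 6.528
AUC_0→∞ = 226.4375 + 6.528 = 232.9655 mg/L·hr

AUC = 233 mg/L·hr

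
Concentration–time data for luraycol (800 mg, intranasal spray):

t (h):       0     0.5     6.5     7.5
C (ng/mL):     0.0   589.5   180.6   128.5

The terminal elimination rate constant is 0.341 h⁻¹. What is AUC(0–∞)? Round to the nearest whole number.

Trapezoidal AUC_0→7.5:
  [0→0.5]: (0.0+589.5)/2 × 0.5 = 147.375
  [0.5→6.5]: (589.5+180.6)/2 × 6 = 2310.3
  [6.5→7.5]: (180.6+128.5)/2 × 1 = 154.55
  Sum = 2612.225 ng/mL·h
Extrapolated tail: C_last / k_e = 128.5 / 0.341 = 376.833
AUC_0→∞ = 2612.225 + 376.833 = 2989.058 ng/mL·h

AUC = 2989 ng/mL·h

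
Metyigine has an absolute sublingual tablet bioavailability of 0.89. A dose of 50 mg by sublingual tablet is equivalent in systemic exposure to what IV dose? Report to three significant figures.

D_iv = 44.5 mg

Systemic exposure from an extravascular dose = F × D_ev, so the equivalent IV dose is F × D_ev.
D_iv = F × D_ev = 0.89 × 50 = 44.5 mg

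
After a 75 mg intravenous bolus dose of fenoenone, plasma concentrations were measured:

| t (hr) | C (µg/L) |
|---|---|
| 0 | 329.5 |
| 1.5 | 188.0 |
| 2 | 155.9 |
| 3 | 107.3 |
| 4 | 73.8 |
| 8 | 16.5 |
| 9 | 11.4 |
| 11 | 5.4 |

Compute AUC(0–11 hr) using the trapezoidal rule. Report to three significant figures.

Trapezoidal AUC_0→11:
  [0→1.5]: (329.5+188.0)/2 × 1.5 = 388.125
  [1.5→2]: (188.0+155.9)/2 × 0.5 = 85.975
  [2→3]: (155.9+107.3)/2 × 1 = 131.6
  [3→4]: (107.3+73.8)/2 × 1 = 90.55
  [4→8]: (73.8+16.5)/2 × 4 = 180.6
  [8→9]: (16.5+11.4)/2 × 1 = 13.95
  [9→11]: (11.4+5.4)/2 × 2 = 16.8
  Sum = 907.6 µg/L·hr

AUC = 908 µg/L·hr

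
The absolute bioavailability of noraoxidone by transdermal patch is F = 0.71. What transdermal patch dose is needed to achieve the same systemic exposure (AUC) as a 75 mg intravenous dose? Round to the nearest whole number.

For equal systemic exposure: F × D_ev = D_iv
D_ev = D_iv / F = 75 / 0.71 = 105.634 mg

D_transdermal = 106 mg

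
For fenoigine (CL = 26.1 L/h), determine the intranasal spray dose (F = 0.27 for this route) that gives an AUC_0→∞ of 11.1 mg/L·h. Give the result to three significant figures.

Dose = CL × AUC_0→∞ / F
     = 26.1 × 11.1 / 0.27 = 1073 mg

Dose = 1070 mg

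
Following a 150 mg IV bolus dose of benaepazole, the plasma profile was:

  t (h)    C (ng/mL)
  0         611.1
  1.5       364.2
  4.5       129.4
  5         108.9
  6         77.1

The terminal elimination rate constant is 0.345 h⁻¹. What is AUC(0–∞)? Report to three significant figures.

AUC = 1850 ng/mL·h

Trapezoidal AUC_0→6:
  [0→1.5]: (611.1+364.2)/2 × 1.5 = 731.475
  [1.5→4.5]: (364.2+129.4)/2 × 3 = 740.4
  [4.5→5]: (129.4+108.9)/2 × 0.5 = 59.575
  [5→6]: (108.9+77.1)/2 × 1 = 93.0
  Sum = 1624.45 ng/mL·h
Extrapolated tail: C_last / k_e = 77.1 / 0.345 = 223.478
AUC_0→∞ = 1624.45 + 223.478 = 1847.928 ng/mL·h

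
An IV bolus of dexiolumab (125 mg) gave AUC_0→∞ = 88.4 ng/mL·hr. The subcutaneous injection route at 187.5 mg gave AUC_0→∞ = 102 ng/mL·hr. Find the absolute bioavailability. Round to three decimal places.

F = 0.769

F = (AUC_ev / D_ev) / (AUC_iv / D_iv)
  = (102/187.5) / (88.4/125)
  = 0.544 / 0.7072 = 0.7692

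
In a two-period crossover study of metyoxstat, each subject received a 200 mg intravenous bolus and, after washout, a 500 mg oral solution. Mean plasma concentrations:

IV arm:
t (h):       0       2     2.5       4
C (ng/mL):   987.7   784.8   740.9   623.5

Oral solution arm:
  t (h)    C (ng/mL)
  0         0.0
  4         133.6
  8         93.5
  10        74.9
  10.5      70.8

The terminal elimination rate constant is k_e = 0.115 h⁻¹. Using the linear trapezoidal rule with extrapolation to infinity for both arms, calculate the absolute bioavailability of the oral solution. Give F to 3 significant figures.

F = 0.0717

Trapezoidal AUC_0→4 (IV):
  [0→2]: (987.7+784.8)/2 × 2 = 1772.5
  [2→2.5]: (784.8+740.9)/2 × 0.5 = 381.425
  [2.5→4]: (740.9+623.5)/2 × 1.5 = 1023.3
  Sum = 3177.225 ng/mL·h
IV tail: 623.5/0.115 = 5421.739; AUC_iv,0→∞ = 3177.225 + 5421.739 = 8598.964 ng/mL·h
Trapezoidal AUC_0→10.5 (oral solution):
  [0→4]: (0.0+133.6)/2 × 4 = 267.2
  [4→8]: (133.6+93.5)/2 × 4 = 454.2
  [8→10]: (93.5+74.9)/2 × 2 = 168.4
  [10→10.5]: (74.9+70.8)/2 × 0.5 = 36.425
  Sum = 926.225 ng/mL·h
oral solution tail: 70.8/0.115 = 615.652; AUC_ev,0→∞ = 926.225 + 615.652 = 1541.877 ng/mL·h
F = (AUC_ev/D_ev)/(AUC_iv/D_iv) = (1541.877/500)/(8598.964/200) = 3.083754/42.99482 = 0.0717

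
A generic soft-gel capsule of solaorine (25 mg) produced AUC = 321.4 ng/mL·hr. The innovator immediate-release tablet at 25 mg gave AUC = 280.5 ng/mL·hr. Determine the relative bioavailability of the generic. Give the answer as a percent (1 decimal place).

F_rel = (AUC_test/D_test) / (AUC_ref/D_ref)
      = (321.4/25) / (280.5/25)
      = 12.856 / 11.22 = 1.1458 = 114.58%

F_rel = 114.6%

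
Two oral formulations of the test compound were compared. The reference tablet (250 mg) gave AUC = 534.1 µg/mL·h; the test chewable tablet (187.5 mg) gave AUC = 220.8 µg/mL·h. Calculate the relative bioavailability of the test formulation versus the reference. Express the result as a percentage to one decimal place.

F_rel = (AUC_test/D_test) / (AUC_ref/D_ref)
      = (220.8/187.5) / (534.1/250)
      = 1.1776 / 2.1364 = 0.5512 = 55.12%

F_rel = 55.1%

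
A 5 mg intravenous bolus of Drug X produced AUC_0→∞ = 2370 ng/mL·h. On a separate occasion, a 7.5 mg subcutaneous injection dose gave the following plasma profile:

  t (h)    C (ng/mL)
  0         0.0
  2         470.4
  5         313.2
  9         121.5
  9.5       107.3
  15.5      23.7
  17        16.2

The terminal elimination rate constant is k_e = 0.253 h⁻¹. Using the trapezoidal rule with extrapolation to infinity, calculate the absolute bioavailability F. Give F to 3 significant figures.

Trapezoidal AUC_0→17 (subcutaneous injection):
  [0→2]: (0.0+470.4)/2 × 2 = 470.4
  [2→5]: (470.4+313.2)/2 × 3 = 1175.4
  [5→9]: (313.2+121.5)/2 × 4 = 869.4
  [9→9.5]: (121.5+107.3)/2 × 0.5 = 57.2
  [9.5→15.5]: (107.3+23.7)/2 × 6 = 393.0
  [15.5→17]: (23.7+16.2)/2 × 1.5 = 29.925
  Sum = 2995.325 ng/mL·h
Tail: C_last/k_e = 16.2/0.253 = 64.032
AUC_0→∞ (subcutaneous injection) = 2995.325 + 64.032 = 3059.357 ng/mL·h
F = (AUC_ev/D_ev)/(AUC_iv/D_iv) = (3059.357/7.5)/(2370/5) = 407.914/474 = 0.8606

F = 0.861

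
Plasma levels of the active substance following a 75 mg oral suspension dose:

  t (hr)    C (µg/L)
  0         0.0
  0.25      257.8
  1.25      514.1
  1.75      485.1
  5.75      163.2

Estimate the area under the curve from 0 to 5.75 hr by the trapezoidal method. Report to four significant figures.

AUC = 1965 µg/L·hr

Trapezoidal AUC_0→5.75:
  [0→0.25]: (0.0+257.8)/2 × 0.25 = 32.225
  [0.25→1.25]: (257.8+514.1)/2 × 1 = 385.95
  [1.25→1.75]: (514.1+485.1)/2 × 0.5 = 249.8
  [1.75→5.75]: (485.1+163.2)/2 × 4 = 1296.6
  Sum = 1964.575 µg/L·hr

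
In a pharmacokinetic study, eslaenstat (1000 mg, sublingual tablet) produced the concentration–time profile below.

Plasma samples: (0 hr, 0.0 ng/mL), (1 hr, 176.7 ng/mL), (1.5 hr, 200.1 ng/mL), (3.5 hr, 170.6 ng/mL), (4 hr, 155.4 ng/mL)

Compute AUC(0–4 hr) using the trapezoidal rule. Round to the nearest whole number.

AUC = 635 ng/mL·hr

Trapezoidal AUC_0→4:
  [0→1]: (0.0+176.7)/2 × 1 = 88.35
  [1→1.5]: (176.7+200.1)/2 × 0.5 = 94.2
  [1.5→3.5]: (200.1+170.6)/2 × 2 = 370.7
  [3.5→4]: (170.6+155.4)/2 × 0.5 = 81.5
  Sum = 634.75 ng/mL·hr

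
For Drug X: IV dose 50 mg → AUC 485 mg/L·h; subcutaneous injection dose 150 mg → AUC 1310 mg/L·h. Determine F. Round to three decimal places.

F = 0.900

F = (AUC_ev / D_ev) / (AUC_iv / D_iv)
  = (1310/150) / (485/50)
  = 8.73333 / 9.7 = 0.9003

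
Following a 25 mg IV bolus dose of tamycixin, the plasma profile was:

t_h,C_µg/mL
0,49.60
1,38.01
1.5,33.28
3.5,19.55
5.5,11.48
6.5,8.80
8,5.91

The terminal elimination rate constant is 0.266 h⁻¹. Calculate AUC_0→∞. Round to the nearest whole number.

Trapezoidal AUC_0→8:
  [0→1]: (49.60+38.01)/2 × 1 = 43.805
  [1→1.5]: (38.01+33.28)/2 × 0.5 = 17.8225
  [1.5→3.5]: (33.28+19.55)/2 × 2 = 52.83
  [3.5→5.5]: (19.55+11.48)/2 × 2 = 31.03
  [5.5→6.5]: (11.48+8.80)/2 × 1 = 10.14
  [6.5→8]: (8.80+5.91)/2 × 1.5 = 11.0325
  Sum = 166.66 µg/mL·h
Extrapolated tail: C_last / k_e = 5.91 / 0.266 = 22.218
AUC_0→∞ = 166.66 + 22.218 = 188.878 µg/mL·h

AUC = 189 µg/mL·h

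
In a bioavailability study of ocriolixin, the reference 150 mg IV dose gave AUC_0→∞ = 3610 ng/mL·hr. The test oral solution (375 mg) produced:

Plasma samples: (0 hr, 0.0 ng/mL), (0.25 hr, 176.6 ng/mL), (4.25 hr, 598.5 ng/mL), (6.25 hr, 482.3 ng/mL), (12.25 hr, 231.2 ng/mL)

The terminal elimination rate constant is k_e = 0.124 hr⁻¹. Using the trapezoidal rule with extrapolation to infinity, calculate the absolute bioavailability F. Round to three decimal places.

Trapezoidal AUC_0→12.25 (oral solution):
  [0→0.25]: (0.0+176.6)/2 × 0.25 = 22.075
  [0.25→4.25]: (176.6+598.5)/2 × 4 = 1550.2
  [4.25→6.25]: (598.5+482.3)/2 × 2 = 1080.8
  [6.25→12.25]: (482.3+231.2)/2 × 6 = 2140.5
  Sum = 4793.575 ng/mL·hr
Tail: C_last/k_e = 231.2/0.124 = 1864.516
AUC_0→∞ (oral solution) = 4793.575 + 1864.516 = 6658.091 ng/mL·hr
F = (AUC_ev/D_ev)/(AUC_iv/D_iv) = (6658.091/375)/(3610/150) = 17.7549/24.0667 = 0.7377

F = 0.738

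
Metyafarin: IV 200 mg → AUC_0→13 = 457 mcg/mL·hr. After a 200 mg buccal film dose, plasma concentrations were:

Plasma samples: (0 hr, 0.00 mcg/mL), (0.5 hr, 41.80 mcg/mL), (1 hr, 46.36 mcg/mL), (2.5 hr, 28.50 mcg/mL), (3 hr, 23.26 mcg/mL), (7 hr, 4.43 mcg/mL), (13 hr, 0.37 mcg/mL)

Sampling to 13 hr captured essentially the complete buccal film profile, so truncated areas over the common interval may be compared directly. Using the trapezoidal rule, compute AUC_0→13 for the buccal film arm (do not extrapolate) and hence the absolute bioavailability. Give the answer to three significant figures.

F = 0.375

Trapezoidal AUC_0→13 (buccal film):
  [0→0.5]: (0.00+41.80)/2 × 0.5 = 10.45
  [0.5→1]: (41.80+46.36)/2 × 0.5 = 22.04
  [1→2.5]: (46.36+28.50)/2 × 1.5 = 56.145
  [2.5→3]: (28.50+23.26)/2 × 0.5 = 12.94
  [3→7]: (23.26+4.43)/2 × 4 = 55.38
  [7→13]: (4.43+0.37)/2 × 6 = 14.4
  Sum = 171.355 mcg/mL·hr
F = (AUC_ev/D_ev)/(AUC_iv/D_iv) = (171.355/200)/(457/200) = 0.856775/2.285 = 0.3750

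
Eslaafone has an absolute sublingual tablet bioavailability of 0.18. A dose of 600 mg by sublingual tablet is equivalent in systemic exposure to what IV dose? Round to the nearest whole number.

D_iv = 108 mg

Systemic exposure from an extravascular dose = F × D_ev, so the equivalent IV dose is F × D_ev.
D_iv = F × D_ev = 0.18 × 600 = 108 mg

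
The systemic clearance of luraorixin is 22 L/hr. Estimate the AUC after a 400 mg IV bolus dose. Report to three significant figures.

AUC_0→∞ = Dose_iv / CL
        = 400 / 22 = 18.1818 mg/L·hr

AUC = 18.2 mg/L·hr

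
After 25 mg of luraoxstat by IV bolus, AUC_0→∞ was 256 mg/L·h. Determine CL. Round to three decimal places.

CL = 0.098 L/h

CL = Dose_iv / AUC_0→∞
   = 25 / 256 = 0.09765625 L/h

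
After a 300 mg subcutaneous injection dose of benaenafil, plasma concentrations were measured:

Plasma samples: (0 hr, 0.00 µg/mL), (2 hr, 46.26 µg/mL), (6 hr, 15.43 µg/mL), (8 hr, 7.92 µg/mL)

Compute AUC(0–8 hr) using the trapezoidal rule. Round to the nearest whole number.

Trapezoidal AUC_0→8:
  [0→2]: (0.00+46.26)/2 × 2 = 46.26
  [2→6]: (46.26+15.43)/2 × 4 = 123.38
  [6→8]: (15.43+7.92)/2 × 2 = 23.35
  Sum = 192.99 µg/mL·hr

AUC = 193 µg/mL·hr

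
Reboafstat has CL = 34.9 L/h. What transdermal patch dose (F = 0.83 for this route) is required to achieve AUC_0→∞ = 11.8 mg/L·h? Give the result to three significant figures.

Dose = CL × AUC_0→∞ / F
     = 34.9 × 11.8 / 0.83 = 496.169 mg

Dose = 496 mg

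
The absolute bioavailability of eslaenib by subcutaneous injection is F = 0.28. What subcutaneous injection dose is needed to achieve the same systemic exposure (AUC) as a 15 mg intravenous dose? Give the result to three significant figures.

D_subcutaneous = 53.6 mg

For equal systemic exposure: F × D_ev = D_iv
D_ev = D_iv / F = 15 / 0.28 = 53.5714 mg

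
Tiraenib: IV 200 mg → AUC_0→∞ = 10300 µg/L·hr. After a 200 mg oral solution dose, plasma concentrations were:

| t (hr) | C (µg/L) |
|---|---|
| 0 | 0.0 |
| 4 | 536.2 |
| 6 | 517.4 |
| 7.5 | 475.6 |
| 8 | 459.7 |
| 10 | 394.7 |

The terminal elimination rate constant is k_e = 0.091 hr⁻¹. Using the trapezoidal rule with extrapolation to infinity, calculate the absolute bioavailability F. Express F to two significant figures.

F = 0.81

Trapezoidal AUC_0→10 (oral solution):
  [0→4]: (0.0+536.2)/2 × 4 = 1072.4
  [4→6]: (536.2+517.4)/2 × 2 = 1053.6
  [6→7.5]: (517.4+475.6)/2 × 1.5 = 744.75
  [7.5→8]: (475.6+459.7)/2 × 0.5 = 233.825
  [8→10]: (459.7+394.7)/2 × 2 = 854.4
  Sum = 3958.975 µg/L·hr
Tail: C_last/k_e = 394.7/0.091 = 4337.363
AUC_0→∞ (oral solution) = 3958.975 + 4337.363 = 8296.338 µg/L·hr
F = (AUC_ev/D_ev)/(AUC_iv/D_iv) = (8296.338/200)/(10300/200) = 41.48169/51.5 = 0.8055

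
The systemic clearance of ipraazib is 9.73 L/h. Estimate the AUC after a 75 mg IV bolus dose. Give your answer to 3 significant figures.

AUC_0→∞ = Dose_iv / CL
        = 75 / 9.73 = 7.70812 mg/L·h

AUC = 7.71 mg/L·h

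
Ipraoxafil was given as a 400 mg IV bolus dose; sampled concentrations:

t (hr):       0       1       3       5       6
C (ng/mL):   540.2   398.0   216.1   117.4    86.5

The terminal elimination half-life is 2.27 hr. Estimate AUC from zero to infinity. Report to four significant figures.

AUC = 1802 ng/mL·hr

Trapezoidal AUC_0→6:
  [0→1]: (540.2+398.0)/2 × 1 = 469.1
  [1→3]: (398.0+216.1)/2 × 2 = 614.1
  [3→5]: (216.1+117.4)/2 × 2 = 333.5
  [5→6]: (117.4+86.5)/2 × 1 = 101.95
  Sum = 1518.65 ng/mL·hr
k_e = ln2 / t½ = 0.693147 / 2.27 = 0.3054 hr^-1
Extrapolated tail: C_last / k_e = 86.5 / 0.3054 = 283.235
AUC_0→∞ = 1518.65 + 283.235 = 1801.885 ng/mL·hr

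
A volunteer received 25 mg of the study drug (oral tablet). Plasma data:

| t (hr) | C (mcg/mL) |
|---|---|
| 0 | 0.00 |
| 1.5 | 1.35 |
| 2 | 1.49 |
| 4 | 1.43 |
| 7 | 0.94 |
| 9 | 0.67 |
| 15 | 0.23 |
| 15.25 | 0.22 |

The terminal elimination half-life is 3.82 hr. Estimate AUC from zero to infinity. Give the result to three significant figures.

AUC = 13.8 mcg/mL·hr

Trapezoidal AUC_0→15.25:
  [0→1.5]: (0.00+1.35)/2 × 1.5 = 1.0125
  [1.5→2]: (1.35+1.49)/2 × 0.5 = 0.71
  [2→4]: (1.49+1.43)/2 × 2 = 2.92
  [4→7]: (1.43+0.94)/2 × 3 = 3.555
  [7→9]: (0.94+0.67)/2 × 2 = 1.61
  [9→15]: (0.67+0.23)/2 × 6 = 2.7
  [15→15.25]: (0.23+0.22)/2 × 0.25 = 0.05625
  Sum = 12.56375 mcg/mL·hr
k_e = ln2 / t½ = 0.693147 / 3.82 = 0.1815 hr^-1
Extrapolated tail: C_last / k_e = 0.22 / 0.1815 = 1.212
AUC_0→∞ = 12.56375 + 1.212 = 13.77575 mcg/mL·hr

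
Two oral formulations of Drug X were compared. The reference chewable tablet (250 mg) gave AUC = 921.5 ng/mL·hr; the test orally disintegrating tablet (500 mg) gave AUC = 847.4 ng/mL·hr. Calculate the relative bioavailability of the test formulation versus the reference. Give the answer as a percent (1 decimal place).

F_rel = 46.0%

F_rel = (AUC_test/D_test) / (AUC_ref/D_ref)
      = (847.4/500) / (921.5/250)
      = 1.6948 / 3.686 = 0.4598 = 45.98%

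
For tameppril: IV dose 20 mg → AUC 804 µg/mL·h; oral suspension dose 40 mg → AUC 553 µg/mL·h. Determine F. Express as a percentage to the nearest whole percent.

F = (AUC_ev / D_ev) / (AUC_iv / D_iv)
  = (553/40) / (804/20)
  = 13.825 / 40.2 = 0.3439
  = 34.39%

F = 34%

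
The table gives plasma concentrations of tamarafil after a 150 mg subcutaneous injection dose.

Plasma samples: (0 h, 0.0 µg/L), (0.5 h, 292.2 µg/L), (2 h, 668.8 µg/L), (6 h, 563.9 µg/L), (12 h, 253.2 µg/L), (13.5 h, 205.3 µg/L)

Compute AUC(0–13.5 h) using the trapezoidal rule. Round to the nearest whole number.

AUC = 6054 µg/L·h

Trapezoidal AUC_0→13.5:
  [0→0.5]: (0.0+292.2)/2 × 0.5 = 73.05
  [0.5→2]: (292.2+668.8)/2 × 1.5 = 720.75
  [2→6]: (668.8+563.9)/2 × 4 = 2465.4
  [6→12]: (563.9+253.2)/2 × 6 = 2451.3
  [12→13.5]: (253.2+205.3)/2 × 1.5 = 343.875
  Sum = 6054.375 µg/L·h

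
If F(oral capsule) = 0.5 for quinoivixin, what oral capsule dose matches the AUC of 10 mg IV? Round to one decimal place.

D_oral = 20.0 mg

For equal systemic exposure: F × D_ev = D_iv
D_ev = D_iv / F = 10 / 0.5 = 20 mg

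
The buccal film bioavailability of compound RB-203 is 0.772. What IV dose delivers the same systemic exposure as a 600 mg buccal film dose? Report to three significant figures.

D_iv = 463 mg

Systemic exposure from an extravascular dose = F × D_ev, so the equivalent IV dose is F × D_ev.
D_iv = F × D_ev = 0.772 × 600 = 463.2 mg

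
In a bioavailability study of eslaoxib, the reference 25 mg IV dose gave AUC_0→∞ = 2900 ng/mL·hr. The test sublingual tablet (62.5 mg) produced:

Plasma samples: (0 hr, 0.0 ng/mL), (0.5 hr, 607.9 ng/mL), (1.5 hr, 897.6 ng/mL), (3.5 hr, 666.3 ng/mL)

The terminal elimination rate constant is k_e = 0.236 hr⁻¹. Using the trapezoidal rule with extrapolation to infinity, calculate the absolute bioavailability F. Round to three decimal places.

F = 0.730

Trapezoidal AUC_0→3.5 (sublingual tablet):
  [0→0.5]: (0.0+607.9)/2 × 0.5 = 151.975
  [0.5→1.5]: (607.9+897.6)/2 × 1 = 752.75
  [1.5→3.5]: (897.6+666.3)/2 × 2 = 1563.9
  Sum = 2468.625 ng/mL·hr
Tail: C_last/k_e = 666.3/0.236 = 2823.305
AUC_0→∞ (sublingual tablet) = 2468.625 + 2823.305 = 5291.93 ng/mL·hr
F = (AUC_ev/D_ev)/(AUC_iv/D_iv) = (5291.93/62.5)/(2900/25) = 84.67088/116 = 0.7299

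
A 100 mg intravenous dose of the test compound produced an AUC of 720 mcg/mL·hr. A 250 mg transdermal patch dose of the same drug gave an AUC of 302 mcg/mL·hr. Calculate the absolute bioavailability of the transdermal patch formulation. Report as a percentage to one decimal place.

F = 16.8%

F = (AUC_ev / D_ev) / (AUC_iv / D_iv)
  = (302/250) / (720/100)
  = 1.208 / 7.2 = 0.1678
  = 16.78%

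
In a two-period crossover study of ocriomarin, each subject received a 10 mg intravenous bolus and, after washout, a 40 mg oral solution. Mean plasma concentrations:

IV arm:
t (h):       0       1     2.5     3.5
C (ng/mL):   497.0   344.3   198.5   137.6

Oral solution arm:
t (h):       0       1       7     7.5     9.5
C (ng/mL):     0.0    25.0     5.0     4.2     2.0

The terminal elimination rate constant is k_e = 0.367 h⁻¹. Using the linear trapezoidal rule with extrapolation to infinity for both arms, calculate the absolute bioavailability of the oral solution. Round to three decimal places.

Trapezoidal AUC_0→3.5 (IV):
  [0→1]: (497.0+344.3)/2 × 1 = 420.65
  [1→2.5]: (344.3+198.5)/2 × 1.5 = 407.1
  [2.5→3.5]: (198.5+137.6)/2 × 1 = 168.05
  Sum = 995.8 ng/mL·h
IV tail: 137.6/0.367 = 374.932; AUC_iv,0→∞ = 995.8 + 374.932 = 1370.732 ng/mL·h
Trapezoidal AUC_0→9.5 (oral solution):
  [0→1]: (0.0+25.0)/2 × 1 = 12.5
  [1→7]: (25.0+5.0)/2 × 6 = 90.0
  [7→7.5]: (5.0+4.2)/2 × 0.5 = 2.3
  [7.5→9.5]: (4.2+2.0)/2 × 2 = 6.2
  Sum = 111.0 ng/mL·h
oral solution tail: 2.0/0.367 = 5.450; AUC_ev,0→∞ = 111.0 + 5.450 = 116.45 ng/mL·h
F = (AUC_ev/D_ev)/(AUC_iv/D_iv) = (116.45/40)/(1370.732/10) = 2.91125/137.0732 = 0.0212

F = 0.021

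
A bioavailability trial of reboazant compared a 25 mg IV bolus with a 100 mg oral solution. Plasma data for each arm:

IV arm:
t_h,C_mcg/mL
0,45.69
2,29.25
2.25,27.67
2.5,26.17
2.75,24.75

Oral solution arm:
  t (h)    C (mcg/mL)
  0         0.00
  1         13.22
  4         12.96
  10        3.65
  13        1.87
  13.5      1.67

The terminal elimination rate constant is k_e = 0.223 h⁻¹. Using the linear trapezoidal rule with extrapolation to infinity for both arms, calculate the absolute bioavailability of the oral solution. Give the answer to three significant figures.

F = 0.136

Trapezoidal AUC_0→2.75 (IV):
  [0→2]: (45.69+29.25)/2 × 2 = 74.94
  [2→2.25]: (29.25+27.67)/2 × 0.25 = 7.115
  [2.25→2.5]: (27.67+26.17)/2 × 0.25 = 6.73
  [2.5→2.75]: (26.17+24.75)/2 × 0.25 = 6.365
  Sum = 95.15 mcg/mL·h
IV tail: 24.75/0.223 = 110.987; AUC_iv,0→∞ = 95.15 + 110.987 = 206.137 mcg/mL·h
Trapezoidal AUC_0→13.5 (oral solution):
  [0→1]: (0.00+13.22)/2 × 1 = 6.61
  [1→4]: (13.22+12.96)/2 × 3 = 39.27
  [4→10]: (12.96+3.65)/2 × 6 = 49.83
  [10→13]: (3.65+1.87)/2 × 3 = 8.28
  [13→13.5]: (1.87+1.67)/2 × 0.5 = 0.885
  Sum = 104.875 mcg/mL·h
oral solution tail: 1.67/0.223 = 7.489; AUC_ev,0→∞ = 104.875 + 7.489 = 112.364 mcg/mL·h
F = (AUC_ev/D_ev)/(AUC_iv/D_iv) = (112.364/100)/(206.137/25) = 1.12364/8.24548 = 0.1363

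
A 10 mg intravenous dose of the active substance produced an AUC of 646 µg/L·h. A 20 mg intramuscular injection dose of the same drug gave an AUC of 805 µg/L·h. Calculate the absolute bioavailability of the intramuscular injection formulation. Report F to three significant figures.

F = 0.623

F = (AUC_ev / D_ev) / (AUC_iv / D_iv)
  = (805/20) / (646/10)
  = 40.25 / 64.6 = 0.6231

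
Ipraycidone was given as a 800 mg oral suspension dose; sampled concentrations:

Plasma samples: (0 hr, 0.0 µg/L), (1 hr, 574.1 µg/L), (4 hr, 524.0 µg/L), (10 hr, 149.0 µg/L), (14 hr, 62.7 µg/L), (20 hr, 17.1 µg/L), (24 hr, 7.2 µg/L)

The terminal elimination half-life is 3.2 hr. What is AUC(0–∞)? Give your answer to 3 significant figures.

AUC = 4700 µg/L·hr

Trapezoidal AUC_0→24:
  [0→1]: (0.0+574.1)/2 × 1 = 287.05
  [1→4]: (574.1+524.0)/2 × 3 = 1647.15
  [4→10]: (524.0+149.0)/2 × 6 = 2019.0
  [10→14]: (149.0+62.7)/2 × 4 = 423.4
  [14→20]: (62.7+17.1)/2 × 6 = 239.4
  [20→24]: (17.1+7.2)/2 × 4 = 48.6
  Sum = 4664.6 µg/L·hr
k_e = ln2 / t½ = 0.693147 / 3.2 = 0.2166 hr^-1
Extrapolated tail: C_last / k_e = 7.2 / 0.2166 = 33.241
AUC_0→∞ = 4664.6 + 33.241 = 4697.841 µg/L·hr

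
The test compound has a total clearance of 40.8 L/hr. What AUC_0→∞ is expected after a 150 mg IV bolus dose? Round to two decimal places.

AUC = 3.68 mg/L·hr

AUC_0→∞ = Dose_iv / CL
        = 150 / 40.8 = 3.67647 mg/L·hr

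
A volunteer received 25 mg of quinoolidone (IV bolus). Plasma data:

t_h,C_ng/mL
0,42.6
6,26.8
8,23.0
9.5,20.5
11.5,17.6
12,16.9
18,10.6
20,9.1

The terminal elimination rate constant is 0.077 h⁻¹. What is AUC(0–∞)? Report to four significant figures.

Trapezoidal AUC_0→20:
  [0→6]: (42.6+26.8)/2 × 6 = 208.2
  [6→8]: (26.8+23.0)/2 × 2 = 49.8
  [8→9.5]: (23.0+20.5)/2 × 1.5 = 32.625
  [9.5→11.5]: (20.5+17.6)/2 × 2 = 38.1
  [11.5→12]: (17.6+16.9)/2 × 0.5 = 8.625
  [12→18]: (16.9+10.6)/2 × 6 = 82.5
  [18→20]: (10.6+9.1)/2 × 2 = 19.7
  Sum = 439.55 ng/mL·h
Extrapolated tail: C_last / k_e = 9.1 / 0.077 = 118.182
AUC_0→∞ = 439.55 + 118.182 = 557.732 ng/mL·h

AUC = 557.7 ng/mL·h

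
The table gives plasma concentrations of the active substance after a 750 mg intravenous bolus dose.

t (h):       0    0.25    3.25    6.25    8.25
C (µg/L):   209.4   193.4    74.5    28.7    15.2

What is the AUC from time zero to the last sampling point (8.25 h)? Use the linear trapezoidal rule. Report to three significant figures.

AUC = 651 µg/L·h

Trapezoidal AUC_0→8.25:
  [0→0.25]: (209.4+193.4)/2 × 0.25 = 50.35
  [0.25→3.25]: (193.4+74.5)/2 × 3 = 401.85
  [3.25→6.25]: (74.5+28.7)/2 × 3 = 154.8
  [6.25→8.25]: (28.7+15.2)/2 × 2 = 43.9
  Sum = 650.9 µg/L·h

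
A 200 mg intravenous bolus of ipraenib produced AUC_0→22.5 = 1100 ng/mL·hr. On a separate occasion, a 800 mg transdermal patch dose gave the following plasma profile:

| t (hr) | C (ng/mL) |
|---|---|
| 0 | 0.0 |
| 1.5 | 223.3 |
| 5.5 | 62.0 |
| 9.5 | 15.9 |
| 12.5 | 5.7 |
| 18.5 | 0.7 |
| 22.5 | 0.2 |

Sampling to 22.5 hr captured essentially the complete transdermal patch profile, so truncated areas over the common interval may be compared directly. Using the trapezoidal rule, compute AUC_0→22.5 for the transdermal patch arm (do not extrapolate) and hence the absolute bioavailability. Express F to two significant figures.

Trapezoidal AUC_0→22.5 (transdermal patch):
  [0→1.5]: (0.0+223.3)/2 × 1.5 = 167.475
  [1.5→5.5]: (223.3+62.0)/2 × 4 = 570.6
  [5.5→9.5]: (62.0+15.9)/2 × 4 = 155.8
  [9.5→12.5]: (15.9+5.7)/2 × 3 = 32.4
  [12.5→18.5]: (5.7+0.7)/2 × 6 = 19.2
  [18.5→22.5]: (0.7+0.2)/2 × 4 = 1.8
  Sum = 947.275 ng/mL·hr
F = (AUC_ev/D_ev)/(AUC_iv/D_iv) = (947.275/800)/(1100/200) = 1.18409/5.5 = 0.2153

F = 0.22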